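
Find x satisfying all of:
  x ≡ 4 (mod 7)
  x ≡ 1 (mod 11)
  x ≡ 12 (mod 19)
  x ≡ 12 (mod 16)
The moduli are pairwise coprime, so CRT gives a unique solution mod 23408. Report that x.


Product of moduli M = 7 · 11 · 19 · 16 = 23408.
Merge one congruence at a time:
  Start: x ≡ 4 (mod 7).
  Combine with x ≡ 1 (mod 11); new modulus lcm = 77.
    Write x = 4 + 7·t and substitute into x ≡ 1 (mod 11): 7·t ≡ 1 − 4 = -3 (mod 11).
    Reduce coefficients mod 11: 7·t ≡ 8 (mod 11).
    The inverse of 7 mod 11 is 8 (since 7·8 = 56 = 5·11 + 1), so t ≡ 8·8 = 64 ≡ 9 (mod 11).
    Then x = 4 + 7·9 = 67, valid modulo lcm(7, 11) = 77: x ≡ 67 (mod 77).
  Combine with x ≡ 12 (mod 19); new modulus lcm = 1463.
    Write x = 67 + 77·t and substitute into x ≡ 12 (mod 19): 77·t ≡ 12 − 67 = -55 (mod 19).
    Reduce coefficients mod 19: 1·t ≡ 2 (mod 19).
    So t ≡ 2 (mod 19).
    Then x = 67 + 77·2 = 221, valid modulo lcm(77, 19) = 1463: x ≡ 221 (mod 1463).
  Combine with x ≡ 12 (mod 16); new modulus lcm = 23408.
    Write x = 221 + 1463·t and substitute into x ≡ 12 (mod 16): 1463·t ≡ 12 − 221 = -209 (mod 16).
    Reduce coefficients mod 16: 7·t ≡ 15 (mod 16).
    The inverse of 7 mod 16 is 7 (since 7·7 = 49 = 3·16 + 1), so t ≡ 7·15 = 105 ≡ 9 (mod 16).
    Then x = 221 + 1463·9 = 13388, valid modulo lcm(1463, 16) = 23408: x ≡ 13388 (mod 23408).
Verify against each original: 13388 mod 7 = 4, 13388 mod 11 = 1, 13388 mod 19 = 12, 13388 mod 16 = 12.

x ≡ 13388 (mod 23408).


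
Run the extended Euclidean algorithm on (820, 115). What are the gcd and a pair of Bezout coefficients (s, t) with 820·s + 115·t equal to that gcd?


Euclidean algorithm on (820, 115) — divide until remainder is 0:
  820 = 7 · 115 + 15
  115 = 7 · 15 + 10
  15 = 1 · 10 + 5
  10 = 2 · 5 + 0
gcd(820, 115) = 5.
Track Bezout coefficients alongside the remainders: start with r₀ = 820 = a·1 + b·0 (s = 1, t = 0) and r₁ = 115 = a·0 + b·1 (s = 0, t = 1); each new remainder r_{k+1} = r_{k-1} − q_k·r_k inherits s_{k+1} = s_{k-1} − q_k·s_k, t_{k+1} = t_{k-1} − q_k·t_k, so r_k = a·s_k + b·t_k at every step:
  q = 7: r = 15, s = 1 − 7·0 = 1, t = 0 − 7·1 = -7  (check: 820·1 + 115·(-7) = 15)
  q = 7: r = 10, s = 0 − 7·1 = -7, t = 1 − 7·(-7) = 50  (check: 820·(-7) + 115·50 = 10)
  q = 1: r = 5, s = 1 − 1·(-7) = 8, t = -7 − 1·50 = -57  (check: 820·8 + 115·(-57) = 5)
The row with r = 5 (the gcd) gives the Bezout coefficients s = 8, t = -57.
Result: 820 · (8) + 115 · (-57) = 5.

gcd(820, 115) = 5; s = 8, t = -57 (check: 820·8 + 115·(-57) = 5).


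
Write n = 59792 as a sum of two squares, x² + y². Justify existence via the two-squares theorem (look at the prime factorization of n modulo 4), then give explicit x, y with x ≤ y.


Step 1: Factor n = 59792 = 2^4 · 37 · 101.
Step 2: Check the mod-4 condition on each prime factor: 2 = 2 (special); 37 ≡ 1 (mod 4), exponent 1; 101 ≡ 1 (mod 4), exponent 1.
All primes ≡ 3 (mod 4) appear to even exponent (or don't appear), so by the two-squares theorem n IS expressible as a sum of two squares.
Step 3: Build a representation. Group n = k² · m with k = 4 and m = 37 · 101 = 3737 (a product of primes ≡ 1 (mod 4)); a representation of m scales to one of n via (k·x)² + (k·y)² = k²(x² + y²). Each prime p ≡ 1 (mod 4) is itself a sum of two squares; find a² by testing p − a² for a perfect square:
  37: 37 − 1² = 36 = 6² ⇒ 37 = 1² + 6².
  101: 101 − 1² = 100 = 10² ⇒ 101 = 1² + 10².
  Combine using the Brahmagupta–Fibonacci identity (a² + b²)(c² + d²) = (ac − bd)² + (ad + bc)² = (ac + bd)² + (ad − bc)²:
  37 · 101 = 3737: from (1² + 6²)(1² + 10²), take (1·1 − 6·10, 1·10 + 6·1) = (1 − 60, 10 + 6) = (-59, 16); dropping signs (only squares matter) gives (59, 16); check 59² + 16² = 3481 + 256 = 3737 ✓.
  Scale by k = 4: (4·59, 4·16) = (236, 64).
Step 4: Order so x ≤ y and verify: 64² + 236² = 4096 + 55696 = 59792 = n. ✓

n = 59792 = 64² + 236² (one valid representation with x ≤ y).


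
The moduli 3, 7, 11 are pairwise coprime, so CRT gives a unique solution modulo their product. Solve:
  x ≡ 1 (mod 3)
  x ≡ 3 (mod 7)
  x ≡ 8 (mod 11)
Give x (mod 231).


Moduli 3, 7, 11 are pairwise coprime; by CRT there is a unique solution modulo M = 3 · 7 · 11 = 231.
Solve pairwise, accumulating the modulus:
  Start with x ≡ 1 (mod 3).
  Combine with x ≡ 3 (mod 7): since gcd(3, 7) = 1, we get a unique residue mod 21.
    Write x = 1 + 3·t and substitute into x ≡ 3 (mod 7): 3·t ≡ 3 − 1 = 2 (mod 7).
    The inverse of 3 mod 7 is 5 (since 3·5 = 15 = 2·7 + 1), so t ≡ 5·2 = 10 ≡ 3 (mod 7).
    Then x = 1 + 3·3 = 10, valid modulo lcm(3, 7) = 21: x ≡ 10 (mod 21).
  Combine with x ≡ 8 (mod 11): since gcd(21, 11) = 1, we get a unique residue mod 231.
    Write x = 10 + 21·t and substitute into x ≡ 8 (mod 11): 21·t ≡ 8 − 10 = -2 (mod 11).
    Reduce coefficients mod 11: 10·t ≡ 9 (mod 11).
    The inverse of 10 mod 11 is 10 (since 10·10 = 100 = 9·11 + 1), so t ≡ 10·9 = 90 ≡ 2 (mod 11).
    Then x = 10 + 21·2 = 52, valid modulo lcm(21, 11) = 231: x ≡ 52 (mod 231).
Verify: 52 mod 3 = 1 ✓, 52 mod 7 = 3 ✓, 52 mod 11 = 8 ✓.

x ≡ 52 (mod 231).


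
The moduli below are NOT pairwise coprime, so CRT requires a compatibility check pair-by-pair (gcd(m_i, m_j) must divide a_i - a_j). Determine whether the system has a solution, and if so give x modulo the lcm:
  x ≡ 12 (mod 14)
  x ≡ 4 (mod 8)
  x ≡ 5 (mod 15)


Moduli 14, 8, 15 are not pairwise coprime, so CRT works modulo lcm(m_i) when all pairwise compatibility conditions hold.
Pairwise compatibility: gcd(m_i, m_j) must divide a_i - a_j for every pair.
Merge one congruence at a time:
  Start: x ≡ 12 (mod 14).
  Combine with x ≡ 4 (mod 8): gcd(14, 8) = 2; 4 - 12 = -8, which IS divisible by 2, so compatible.
    Write x = 12 + 14·t and substitute into x ≡ 4 (mod 8): 14·t ≡ 4 − 12 = -8 (mod 8).
    Divide the congruence (and modulus) by g = 2: 7·t ≡ -4 (mod 4).
    Reduce coefficients mod 4: 3·t ≡ 0 (mod 4).
    The inverse of 3 mod 4 is 3 (since 3·3 = 9 = 2·4 + 1), so t ≡ 3·0 = 0 ≡ 0 (mod 4).
    Then x = 12 + 14·0 = 12, valid modulo lcm(14, 8) = 56: x ≡ 12 (mod 56).
  Combine with x ≡ 5 (mod 15): gcd(56, 15) = 1; 5 - 12 = -7, which IS divisible by 1, so compatible.
    Write x = 12 + 56·t and substitute into x ≡ 5 (mod 15): 56·t ≡ 5 − 12 = -7 (mod 15).
    Reduce coefficients mod 15: 11·t ≡ 8 (mod 15).
    The inverse of 11 mod 15 is 11 (since 11·11 = 121 = 8·15 + 1), so t ≡ 11·8 = 88 ≡ 13 (mod 15).
    Then x = 12 + 56·13 = 740, valid modulo lcm(56, 15) = 840: x ≡ 740 (mod 840).
Verify: 740 mod 14 = 12, 740 mod 8 = 4, 740 mod 15 = 5.

x ≡ 740 (mod 840).


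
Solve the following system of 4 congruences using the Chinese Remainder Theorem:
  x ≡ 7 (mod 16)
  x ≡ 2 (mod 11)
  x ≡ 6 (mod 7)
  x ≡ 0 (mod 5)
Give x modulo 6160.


Product of moduli M = 16 · 11 · 7 · 5 = 6160.
Merge one congruence at a time:
  Start: x ≡ 7 (mod 16).
  Combine with x ≡ 2 (mod 11); new modulus lcm = 176.
    Write x = 7 + 16·t and substitute into x ≡ 2 (mod 11): 16·t ≡ 2 − 7 = -5 (mod 11).
    Reduce coefficients mod 11: 5·t ≡ 6 (mod 11).
    The inverse of 5 mod 11 is 9 (since 5·9 = 45 = 4·11 + 1), so t ≡ 9·6 = 54 ≡ 10 (mod 11).
    Then x = 7 + 16·10 = 167, valid modulo lcm(16, 11) = 176: x ≡ 167 (mod 176).
  Combine with x ≡ 6 (mod 7); new modulus lcm = 1232.
    Write x = 167 + 176·t and substitute into x ≡ 6 (mod 7): 176·t ≡ 6 − 167 = -161 (mod 7).
    Reduce coefficients mod 7: 1·t ≡ 0 (mod 7).
    So t ≡ 0 (mod 7).
    Then x = 167 + 176·0 = 167, valid modulo lcm(176, 7) = 1232: x ≡ 167 (mod 1232).
  Combine with x ≡ 0 (mod 5); new modulus lcm = 6160.
    Write x = 167 + 1232·t and substitute into x ≡ 0 (mod 5): 1232·t ≡ 0 − 167 = -167 (mod 5).
    Reduce coefficients mod 5: 2·t ≡ 3 (mod 5).
    The inverse of 2 mod 5 is 3 (since 2·3 = 6 = 1·5 + 1), so t ≡ 3·3 = 9 ≡ 4 (mod 5).
    Then x = 167 + 1232·4 = 5095, valid modulo lcm(1232, 5) = 6160: x ≡ 5095 (mod 6160).
Verify against each original: 5095 mod 16 = 7, 5095 mod 11 = 2, 5095 mod 7 = 6, 5095 mod 5 = 0.

x ≡ 5095 (mod 6160).


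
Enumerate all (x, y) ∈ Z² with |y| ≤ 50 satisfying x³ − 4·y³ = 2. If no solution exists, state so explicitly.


The equation is x³ - 4y³ = 2. For fixed y, x³ = 4·y³ + 2, so a solution requires the RHS to be a perfect cube.
Strategy: iterate y from -50 to 50, compute RHS = 4·y³ + 2, and check whether it is a (positive or negative) perfect cube.
Check small values of y:
  y = 0: RHS = 2 is not a perfect cube.
  y = 1: RHS = 6 is not a perfect cube.
  y = -1: RHS = -2 is not a perfect cube.
  y = 2: RHS = 34 is not a perfect cube.
  y = -2: RHS = -30 is not a perfect cube.
  y = 3: RHS = 110 is not a perfect cube.
  y = -3: RHS = -106 is not a perfect cube.
Continuing the search up to |y| = 50 finds no solutions either.
No (x, y) in the scanned range satisfies the equation.

No integer solutions with |y| ≤ 50.


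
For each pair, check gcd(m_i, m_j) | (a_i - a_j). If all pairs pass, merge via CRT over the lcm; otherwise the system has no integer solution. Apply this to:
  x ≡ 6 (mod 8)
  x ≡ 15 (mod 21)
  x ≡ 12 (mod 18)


Moduli 8, 21, 18 are not pairwise coprime, so CRT works modulo lcm(m_i) when all pairwise compatibility conditions hold.
Pairwise compatibility: gcd(m_i, m_j) must divide a_i - a_j for every pair.
Merge one congruence at a time:
  Start: x ≡ 6 (mod 8).
  Combine with x ≡ 15 (mod 21): gcd(8, 21) = 1; 15 - 6 = 9, which IS divisible by 1, so compatible.
    Write x = 6 + 8·t and substitute into x ≡ 15 (mod 21): 8·t ≡ 15 − 6 = 9 (mod 21).
    The inverse of 8 mod 21 is 8 (since 8·8 = 64 = 3·21 + 1), so t ≡ 8·9 = 72 ≡ 9 (mod 21).
    Then x = 6 + 8·9 = 78, valid modulo lcm(8, 21) = 168: x ≡ 78 (mod 168).
  Combine with x ≡ 12 (mod 18): gcd(168, 18) = 6; 12 - 78 = -66, which IS divisible by 6, so compatible.
    Write x = 78 + 168·t and substitute into x ≡ 12 (mod 18): 168·t ≡ 12 − 78 = -66 (mod 18).
    Divide the congruence (and modulus) by g = 6: 28·t ≡ -11 (mod 3).
    Reduce coefficients mod 3: 1·t ≡ 1 (mod 3).
    So t ≡ 1 (mod 3).
    Then x = 78 + 168·1 = 246, valid modulo lcm(168, 18) = 504: x ≡ 246 (mod 504).
Verify: 246 mod 8 = 6, 246 mod 21 = 15, 246 mod 18 = 12.

x ≡ 246 (mod 504).


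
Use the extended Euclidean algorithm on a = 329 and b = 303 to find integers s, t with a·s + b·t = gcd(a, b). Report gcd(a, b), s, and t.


Euclidean algorithm on (329, 303) — divide until remainder is 0:
  329 = 1 · 303 + 26
  303 = 11 · 26 + 17
  26 = 1 · 17 + 9
  17 = 1 · 9 + 8
  9 = 1 · 8 + 1
  8 = 8 · 1 + 0
gcd(329, 303) = 1.
Track Bezout coefficients alongside the remainders: start with r₀ = 329 = a·1 + b·0 (s = 1, t = 0) and r₁ = 303 = a·0 + b·1 (s = 0, t = 1); each new remainder r_{k+1} = r_{k-1} − q_k·r_k inherits s_{k+1} = s_{k-1} − q_k·s_k, t_{k+1} = t_{k-1} − q_k·t_k, so r_k = a·s_k + b·t_k at every step:
  q = 1: r = 26, s = 1 − 1·0 = 1, t = 0 − 1·1 = -1  (check: 329·1 + 303·(-1) = 26)
  q = 11: r = 17, s = 0 − 11·1 = -11, t = 1 − 11·(-1) = 12  (check: 329·(-11) + 303·12 = 17)
  q = 1: r = 9, s = 1 − 1·(-11) = 12, t = -1 − 1·12 = -13  (check: 329·12 + 303·(-13) = 9)
  q = 1: r = 8, s = -11 − 1·12 = -23, t = 12 − 1·(-13) = 25  (check: 329·(-23) + 303·25 = 8)
  q = 1: r = 1, s = 12 − 1·(-23) = 35, t = -13 − 1·25 = -38  (check: 329·35 + 303·(-38) = 1)
The row with r = 1 (the gcd) gives the Bezout coefficients s = 35, t = -38.
Result: 329 · (35) + 303 · (-38) = 1.

gcd(329, 303) = 1; s = 35, t = -38 (check: 329·35 + 303·(-38) = 1).


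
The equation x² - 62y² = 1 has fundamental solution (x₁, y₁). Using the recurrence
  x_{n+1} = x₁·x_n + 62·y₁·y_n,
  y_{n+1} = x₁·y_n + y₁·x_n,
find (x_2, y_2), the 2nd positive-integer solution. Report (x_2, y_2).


Step 1: Find the fundamental solution (x₁, y₁) of x² - 62y² = 1.
  Expand √62 as a continued fraction. a₀ = ⌊√62⌋ = 7; iterate m_{k+1} = d_k·a_k − m_k, d_{k+1} = (62 − m_{k+1}²)/d_k, a_{k+1} = ⌊(a₀ + m_{k+1})/d_{k+1}⌋ (starting m₀ = 0, d₀ = 1), with convergents p_k = a_k·p_{k-1} + p_{k-2}, q_k = a_k·q_{k-1} + q_{k-2} (p₋₁ = 1, q₋₁ = 0):
  k = 0: a₀ = 7; p₀/q₀ = 7/1; p₀² − 62·q₀² = 49 − 62 = -13.
  k = 1: m = 7, d = 13, a = ⌊(7 + 7)/13⌋ = 1; p/q = (1·7 + 1)/(1·1 + 0) = 8/1; p² − 62·q² = 64 − 62 = 2.
  k = 2: m = 6, d = 2, a = ⌊(7 + 6)/2⌋ = 6; p/q = (6·8 + 7)/(6·1 + 1) = 55/7; p² − 62·q² = 3025 − 3038 = -13.
  k = 3: m = 6, d = 13, a = ⌊(7 + 6)/13⌋ = 1; p/q = (1·55 + 8)/(1·7 + 1) = 63/8; p² − 62·q² = 3969 − 3968 = 1.
  The first convergent with p² − 62·q² = 1 gives the fundamental solution (x₁, y₁) = (63, 8).
Step 2: Apply the recurrence (x_{n+1}, y_{n+1}) = (x₁x_n + 62y₁y_n, x₁y_n + y₁x_n) repeatedly.
  From (x_1, y_1) = (63, 8): x_2 = 63·63 + 62·8·8 = 7937; y_2 = 63·8 + 8·63 = 1008.
Step 3: Verify x_2² - 62·y_2² = 62995969 - 62995968 = 1 (should be 1). ✓

(x_1, y_1) = (63, 8); (x_2, y_2) = (7937, 1008).


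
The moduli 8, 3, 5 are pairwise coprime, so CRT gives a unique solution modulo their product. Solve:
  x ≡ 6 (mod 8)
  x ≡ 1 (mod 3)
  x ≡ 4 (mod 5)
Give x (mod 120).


Moduli 8, 3, 5 are pairwise coprime; by CRT there is a unique solution modulo M = 8 · 3 · 5 = 120.
Solve pairwise, accumulating the modulus:
  Start with x ≡ 6 (mod 8).
  Combine with x ≡ 1 (mod 3): since gcd(8, 3) = 1, we get a unique residue mod 24.
    Write x = 6 + 8·t and substitute into x ≡ 1 (mod 3): 8·t ≡ 1 − 6 = -5 (mod 3).
    Reduce coefficients mod 3: 2·t ≡ 1 (mod 3).
    The inverse of 2 mod 3 is 2 (since 2·2 = 4 = 1·3 + 1), so t ≡ 2·1 = 2 ≡ 2 (mod 3).
    Then x = 6 + 8·2 = 22, valid modulo lcm(8, 3) = 24: x ≡ 22 (mod 24).
  Combine with x ≡ 4 (mod 5): since gcd(24, 5) = 1, we get a unique residue mod 120.
    Write x = 22 + 24·t and substitute into x ≡ 4 (mod 5): 24·t ≡ 4 − 22 = -18 (mod 5).
    Reduce coefficients mod 5: 4·t ≡ 2 (mod 5).
    The inverse of 4 mod 5 is 4 (since 4·4 = 16 = 3·5 + 1), so t ≡ 4·2 = 8 ≡ 3 (mod 5).
    Then x = 22 + 24·3 = 94, valid modulo lcm(24, 5) = 120: x ≡ 94 (mod 120).
Verify: 94 mod 8 = 6 ✓, 94 mod 3 = 1 ✓, 94 mod 5 = 4 ✓.

x ≡ 94 (mod 120).


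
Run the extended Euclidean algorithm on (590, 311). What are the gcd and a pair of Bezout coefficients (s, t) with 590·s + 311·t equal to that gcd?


Euclidean algorithm on (590, 311) — divide until remainder is 0:
  590 = 1 · 311 + 279
  311 = 1 · 279 + 32
  279 = 8 · 32 + 23
  32 = 1 · 23 + 9
  23 = 2 · 9 + 5
  9 = 1 · 5 + 4
  5 = 1 · 4 + 1
  4 = 4 · 1 + 0
gcd(590, 311) = 1.
Track Bezout coefficients alongside the remainders: start with r₀ = 590 = a·1 + b·0 (s = 1, t = 0) and r₁ = 311 = a·0 + b·1 (s = 0, t = 1); each new remainder r_{k+1} = r_{k-1} − q_k·r_k inherits s_{k+1} = s_{k-1} − q_k·s_k, t_{k+1} = t_{k-1} − q_k·t_k, so r_k = a·s_k + b·t_k at every step:
  q = 1: r = 279, s = 1 − 1·0 = 1, t = 0 − 1·1 = -1  (check: 590·1 + 311·(-1) = 279)
  q = 1: r = 32, s = 0 − 1·1 = -1, t = 1 − 1·(-1) = 2  (check: 590·(-1) + 311·2 = 32)
  q = 8: r = 23, s = 1 − 8·(-1) = 9, t = -1 − 8·2 = -17  (check: 590·9 + 311·(-17) = 23)
  q = 1: r = 9, s = -1 − 1·9 = -10, t = 2 − 1·(-17) = 19  (check: 590·(-10) + 311·19 = 9)
  q = 2: r = 5, s = 9 − 2·(-10) = 29, t = -17 − 2·19 = -55  (check: 590·29 + 311·(-55) = 5)
  q = 1: r = 4, s = -10 − 1·29 = -39, t = 19 − 1·(-55) = 74  (check: 590·(-39) + 311·74 = 4)
  q = 1: r = 1, s = 29 − 1·(-39) = 68, t = -55 − 1·74 = -129  (check: 590·68 + 311·(-129) = 1)
The row with r = 1 (the gcd) gives the Bezout coefficients s = 68, t = -129.
Result: 590 · (68) + 311 · (-129) = 1.

gcd(590, 311) = 1; s = 68, t = -129 (check: 590·68 + 311·(-129) = 1).


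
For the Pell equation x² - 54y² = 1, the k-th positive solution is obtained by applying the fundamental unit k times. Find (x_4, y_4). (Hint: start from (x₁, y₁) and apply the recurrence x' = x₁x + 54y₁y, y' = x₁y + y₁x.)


Step 1: Find the fundamental solution (x₁, y₁) of x² - 54y² = 1.
  Expand √54 as a continued fraction. a₀ = ⌊√54⌋ = 7; iterate m_{k+1} = d_k·a_k − m_k, d_{k+1} = (54 − m_{k+1}²)/d_k, a_{k+1} = ⌊(a₀ + m_{k+1})/d_{k+1}⌋ (starting m₀ = 0, d₀ = 1), with convergents p_k = a_k·p_{k-1} + p_{k-2}, q_k = a_k·q_{k-1} + q_{k-2} (p₋₁ = 1, q₋₁ = 0):
  k = 0: a₀ = 7; p₀/q₀ = 7/1; p₀² − 54·q₀² = 49 − 54 = -5.
  k = 1: m = 7, d = 5, a = ⌊(7 + 7)/5⌋ = 2; p/q = (2·7 + 1)/(2·1 + 0) = 15/2; p² − 54·q² = 225 − 216 = 9.
  k = 2: m = 3, d = 9, a = ⌊(7 + 3)/9⌋ = 1; p/q = (1·15 + 7)/(1·2 + 1) = 22/3; p² − 54·q² = 484 − 486 = -2.
  k = 3: m = 6, d = 2, a = ⌊(7 + 6)/2⌋ = 6; p/q = (6·22 + 15)/(6·3 + 2) = 147/20; p² − 54·q² = 21609 − 21600 = 9.
  k = 4: m = 6, d = 9, a = ⌊(7 + 6)/9⌋ = 1; p/q = (1·147 + 22)/(1·20 + 3) = 169/23; p² − 54·q² = 28561 − 28566 = -5.
  k = 5: m = 3, d = 5, a = ⌊(7 + 3)/5⌋ = 2; p/q = (2·169 + 147)/(2·23 + 20) = 485/66; p² − 54·q² = 235225 − 235224 = 1.
  The first convergent with p² − 54·q² = 1 gives the fundamental solution (x₁, y₁) = (485, 66).
Step 2: Apply the recurrence (x_{n+1}, y_{n+1}) = (x₁x_n + 54y₁y_n, x₁y_n + y₁x_n) repeatedly.
  From (x_1, y_1) = (485, 66): x_2 = 485·485 + 54·66·66 = 470449; y_2 = 485·66 + 66·485 = 64020.
  From (x_2, y_2) = (470449, 64020): x_3 = 485·470449 + 54·66·64020 = 456335045; y_3 = 485·64020 + 66·470449 = 62099334.
  From (x_3, y_3) = (456335045, 62099334): x_4 = 485·456335045 + 54·66·62099334 = 442644523201; y_4 = 485·62099334 + 66·456335045 = 60236289960.
Step 3: Verify x_4² - 54·y_4² = 195934173919840627286401 - 195934173919840627286400 = 1 (should be 1). ✓

(x_1, y_1) = (485, 66); (x_4, y_4) = (442644523201, 60236289960).


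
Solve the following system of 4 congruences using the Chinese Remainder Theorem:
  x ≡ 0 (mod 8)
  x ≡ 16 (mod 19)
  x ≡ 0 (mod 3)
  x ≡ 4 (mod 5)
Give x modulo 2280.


Product of moduli M = 8 · 19 · 3 · 5 = 2280.
Merge one congruence at a time:
  Start: x ≡ 0 (mod 8).
  Combine with x ≡ 16 (mod 19); new modulus lcm = 152.
    Write x = 0 + 8·t and substitute into x ≡ 16 (mod 19): 8·t ≡ 16 − 0 = 16 (mod 19).
    The inverse of 8 mod 19 is 12 (since 8·12 = 96 = 5·19 + 1), so t ≡ 12·16 = 192 ≡ 2 (mod 19).
    Then x = 0 + 8·2 = 16, valid modulo lcm(8, 19) = 152: x ≡ 16 (mod 152).
  Combine with x ≡ 0 (mod 3); new modulus lcm = 456.
    Write x = 16 + 152·t and substitute into x ≡ 0 (mod 3): 152·t ≡ 0 − 16 = -16 (mod 3).
    Reduce coefficients mod 3: 2·t ≡ 2 (mod 3).
    The inverse of 2 mod 3 is 2 (since 2·2 = 4 = 1·3 + 1), so t ≡ 2·2 = 4 ≡ 1 (mod 3).
    Then x = 16 + 152·1 = 168, valid modulo lcm(152, 3) = 456: x ≡ 168 (mod 456).
  Combine with x ≡ 4 (mod 5); new modulus lcm = 2280.
    Write x = 168 + 456·t and substitute into x ≡ 4 (mod 5): 456·t ≡ 4 − 168 = -164 (mod 5).
    Reduce coefficients mod 5: 1·t ≡ 1 (mod 5).
    So t ≡ 1 (mod 5).
    Then x = 168 + 456·1 = 624, valid modulo lcm(456, 5) = 2280: x ≡ 624 (mod 2280).
Verify against each original: 624 mod 8 = 0, 624 mod 19 = 16, 624 mod 3 = 0, 624 mod 5 = 4.

x ≡ 624 (mod 2280).


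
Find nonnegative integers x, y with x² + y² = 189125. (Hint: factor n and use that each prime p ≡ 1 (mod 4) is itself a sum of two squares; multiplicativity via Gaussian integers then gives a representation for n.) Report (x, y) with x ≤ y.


Step 1: Factor n = 189125 = 5^3 · 17 · 89.
Step 2: Check the mod-4 condition on each prime factor: 5 ≡ 1 (mod 4), exponent 3; 17 ≡ 1 (mod 4), exponent 1; 89 ≡ 1 (mod 4), exponent 1.
All primes ≡ 3 (mod 4) appear to even exponent (or don't appear), so by the two-squares theorem n IS expressible as a sum of two squares.
Step 3: Build a representation. Group n = k² · m with k = 5 and m = 5 · 17 · 89 = 7565 (a product of primes ≡ 1 (mod 4)); a representation of m scales to one of n via (k·x)² + (k·y)² = k²(x² + y²). Each prime p ≡ 1 (mod 4) is itself a sum of two squares; find a² by testing p − a² for a perfect square:
  5: 5 − 1² = 4 = 2² ⇒ 5 = 1² + 2².
  17: 17 − 1² = 16 = 4² ⇒ 17 = 1² + 4².
  89: 89 − 1² = 88, 89 − 2² = 85, 89 − 3² = 80, 89 − 4² = 73, 89 − 5² = 64 = 8² ⇒ 89 = 5² + 8².
  Combine using the Brahmagupta–Fibonacci identity (a² + b²)(c² + d²) = (ac − bd)² + (ad + bc)² = (ac + bd)² + (ad − bc)²:
  5 · 17 = 85: from (1² + 2²)(1² + 4²), take (1·1 − 2·4, 1·4 + 2·1) = (1 − 8, 4 + 2) = (-7, 6); dropping signs (only squares matter) gives (7, 6); check 7² + 6² = 49 + 36 = 85 ✓.
  85 · 89 = 7565: from (7² + 6²)(5² + 8²), take (7·5 − 6·8, 7·8 + 6·5) = (35 − 48, 56 + 30) = (-13, 86); dropping signs (only squares matter) gives (13, 86); check 13² + 86² = 169 + 7396 = 7565 ✓.
  Scale by k = 5: (5·13, 5·86) = (65, 430).
Step 4: Order so x ≤ y and verify: 65² + 430² = 4225 + 184900 = 189125 = n. ✓

n = 189125 = 65² + 430² (one valid representation with x ≤ y).


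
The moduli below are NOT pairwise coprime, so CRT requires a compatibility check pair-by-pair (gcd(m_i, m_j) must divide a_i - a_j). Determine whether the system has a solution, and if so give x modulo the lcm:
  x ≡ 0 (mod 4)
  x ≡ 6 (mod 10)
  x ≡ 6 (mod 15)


Moduli 4, 10, 15 are not pairwise coprime, so CRT works modulo lcm(m_i) when all pairwise compatibility conditions hold.
Pairwise compatibility: gcd(m_i, m_j) must divide a_i - a_j for every pair.
Merge one congruence at a time:
  Start: x ≡ 0 (mod 4).
  Combine with x ≡ 6 (mod 10): gcd(4, 10) = 2; 6 - 0 = 6, which IS divisible by 2, so compatible.
    Write x = 0 + 4·t and substitute into x ≡ 6 (mod 10): 4·t ≡ 6 − 0 = 6 (mod 10).
    Divide the congruence (and modulus) by g = 2: 2·t ≡ 3 (mod 5).
    The inverse of 2 mod 5 is 3 (since 2·3 = 6 = 1·5 + 1), so t ≡ 3·3 = 9 ≡ 4 (mod 5).
    Then x = 0 + 4·4 = 16, valid modulo lcm(4, 10) = 20: x ≡ 16 (mod 20).
  Combine with x ≡ 6 (mod 15): gcd(20, 15) = 5; 6 - 16 = -10, which IS divisible by 5, so compatible.
    Write x = 16 + 20·t and substitute into x ≡ 6 (mod 15): 20·t ≡ 6 − 16 = -10 (mod 15).
    Divide the congruence (and modulus) by g = 5: 4·t ≡ -2 (mod 3).
    Reduce coefficients mod 3: 1·t ≡ 1 (mod 3).
    So t ≡ 1 (mod 3).
    Then x = 16 + 20·1 = 36, valid modulo lcm(20, 15) = 60: x ≡ 36 (mod 60).
Verify: 36 mod 4 = 0, 36 mod 10 = 6, 36 mod 15 = 6.

x ≡ 36 (mod 60).


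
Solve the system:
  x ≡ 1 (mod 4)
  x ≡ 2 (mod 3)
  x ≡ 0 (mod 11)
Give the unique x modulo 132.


Moduli 4, 3, 11 are pairwise coprime; by CRT there is a unique solution modulo M = 4 · 3 · 11 = 132.
Solve pairwise, accumulating the modulus:
  Start with x ≡ 1 (mod 4).
  Combine with x ≡ 2 (mod 3): since gcd(4, 3) = 1, we get a unique residue mod 12.
    Write x = 1 + 4·t and substitute into x ≡ 2 (mod 3): 4·t ≡ 2 − 1 = 1 (mod 3).
    Reduce coefficients mod 3: 1·t ≡ 1 (mod 3).
    So t ≡ 1 (mod 3).
    Then x = 1 + 4·1 = 5, valid modulo lcm(4, 3) = 12: x ≡ 5 (mod 12).
  Combine with x ≡ 0 (mod 11): since gcd(12, 11) = 1, we get a unique residue mod 132.
    Write x = 5 + 12·t and substitute into x ≡ 0 (mod 11): 12·t ≡ 0 − 5 = -5 (mod 11).
    Reduce coefficients mod 11: 1·t ≡ 6 (mod 11).
    So t ≡ 6 (mod 11).
    Then x = 5 + 12·6 = 77, valid modulo lcm(12, 11) = 132: x ≡ 77 (mod 132).
Verify: 77 mod 4 = 1 ✓, 77 mod 3 = 2 ✓, 77 mod 11 = 0 ✓.

x ≡ 77 (mod 132).


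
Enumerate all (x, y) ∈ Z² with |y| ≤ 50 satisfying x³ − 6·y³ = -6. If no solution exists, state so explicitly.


The equation is x³ - 6y³ = -6. For fixed y, x³ = 6·y³ − 6, so a solution requires the RHS to be a perfect cube.
Strategy: iterate y from -50 to 50, compute RHS = 6·y³ − 6, and check whether it is a (positive or negative) perfect cube.
Check small values of y:
  y = 0: RHS = -6 is not a perfect cube.
  y = 1: RHS = 0 = (0)³ ⇒ x = 0 works.
  y = -1: RHS = -12 is not a perfect cube.
  y = 2: RHS = 42 is not a perfect cube.
  y = -2: RHS = -54 is not a perfect cube.
  y = 3: RHS = 156 is not a perfect cube.
  y = -3: RHS = -168 is not a perfect cube.
Continuing the search up to |y| = 50 finds no further solutions beyond those listed.
Collected solutions: (0, 1).

Solutions (with |y| ≤ 50): (0, 1).


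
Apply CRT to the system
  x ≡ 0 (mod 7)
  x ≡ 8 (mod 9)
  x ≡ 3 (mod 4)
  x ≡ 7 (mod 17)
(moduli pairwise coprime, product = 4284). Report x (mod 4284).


Product of moduli M = 7 · 9 · 4 · 17 = 4284.
Merge one congruence at a time:
  Start: x ≡ 0 (mod 7).
  Combine with x ≡ 8 (mod 9); new modulus lcm = 63.
    Write x = 0 + 7·t and substitute into x ≡ 8 (mod 9): 7·t ≡ 8 − 0 = 8 (mod 9).
    The inverse of 7 mod 9 is 4 (since 7·4 = 28 = 3·9 + 1), so t ≡ 4·8 = 32 ≡ 5 (mod 9).
    Then x = 0 + 7·5 = 35, valid modulo lcm(7, 9) = 63: x ≡ 35 (mod 63).
  Combine with x ≡ 3 (mod 4); new modulus lcm = 252.
    Write x = 35 + 63·t and substitute into x ≡ 3 (mod 4): 63·t ≡ 3 − 35 = -32 (mod 4).
    Reduce coefficients mod 4: 3·t ≡ 0 (mod 4).
    The inverse of 3 mod 4 is 3 (since 3·3 = 9 = 2·4 + 1), so t ≡ 3·0 = 0 ≡ 0 (mod 4).
    Then x = 35 + 63·0 = 35, valid modulo lcm(63, 4) = 252: x ≡ 35 (mod 252).
  Combine with x ≡ 7 (mod 17); new modulus lcm = 4284.
    Write x = 35 + 252·t and substitute into x ≡ 7 (mod 17): 252·t ≡ 7 − 35 = -28 (mod 17).
    Reduce coefficients mod 17: 14·t ≡ 6 (mod 17).
    The inverse of 14 mod 17 is 11 (since 14·11 = 154 = 9·17 + 1), so t ≡ 11·6 = 66 ≡ 15 (mod 17).
    Then x = 35 + 252·15 = 3815, valid modulo lcm(252, 17) = 4284: x ≡ 3815 (mod 4284).
Verify against each original: 3815 mod 7 = 0, 3815 mod 9 = 8, 3815 mod 4 = 3, 3815 mod 17 = 7.

x ≡ 3815 (mod 4284).


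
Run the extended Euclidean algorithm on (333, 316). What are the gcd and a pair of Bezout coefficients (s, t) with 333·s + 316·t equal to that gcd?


Euclidean algorithm on (333, 316) — divide until remainder is 0:
  333 = 1 · 316 + 17
  316 = 18 · 17 + 10
  17 = 1 · 10 + 7
  10 = 1 · 7 + 3
  7 = 2 · 3 + 1
  3 = 3 · 1 + 0
gcd(333, 316) = 1.
Track Bezout coefficients alongside the remainders: start with r₀ = 333 = a·1 + b·0 (s = 1, t = 0) and r₁ = 316 = a·0 + b·1 (s = 0, t = 1); each new remainder r_{k+1} = r_{k-1} − q_k·r_k inherits s_{k+1} = s_{k-1} − q_k·s_k, t_{k+1} = t_{k-1} − q_k·t_k, so r_k = a·s_k + b·t_k at every step:
  q = 1: r = 17, s = 1 − 1·0 = 1, t = 0 − 1·1 = -1  (check: 333·1 + 316·(-1) = 17)
  q = 18: r = 10, s = 0 − 18·1 = -18, t = 1 − 18·(-1) = 19  (check: 333·(-18) + 316·19 = 10)
  q = 1: r = 7, s = 1 − 1·(-18) = 19, t = -1 − 1·19 = -20  (check: 333·19 + 316·(-20) = 7)
  q = 1: r = 3, s = -18 − 1·19 = -37, t = 19 − 1·(-20) = 39  (check: 333·(-37) + 316·39 = 3)
  q = 2: r = 1, s = 19 − 2·(-37) = 93, t = -20 − 2·39 = -98  (check: 333·93 + 316·(-98) = 1)
The row with r = 1 (the gcd) gives the Bezout coefficients s = 93, t = -98.
Result: 333 · (93) + 316 · (-98) = 1.

gcd(333, 316) = 1; s = 93, t = -98 (check: 333·93 + 316·(-98) = 1).


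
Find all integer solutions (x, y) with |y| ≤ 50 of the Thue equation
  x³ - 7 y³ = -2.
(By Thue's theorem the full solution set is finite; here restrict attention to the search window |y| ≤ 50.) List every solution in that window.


The equation is x³ - 7y³ = -2. For fixed y, x³ = 7·y³ − 2, so a solution requires the RHS to be a perfect cube.
Strategy: iterate y from -50 to 50, compute RHS = 7·y³ − 2, and check whether it is a (positive or negative) perfect cube.
Check small values of y:
  y = 0: RHS = -2 is not a perfect cube.
  y = 1: RHS = 5 is not a perfect cube.
  y = -1: RHS = -9 is not a perfect cube.
  y = 2: RHS = 54 is not a perfect cube.
  y = -2: RHS = -58 is not a perfect cube.
  y = 3: RHS = 187 is not a perfect cube.
  y = -3: RHS = -191 is not a perfect cube.
Continuing the search up to |y| = 50 finds no solutions either.
No (x, y) in the scanned range satisfies the equation.

No integer solutions with |y| ≤ 50.


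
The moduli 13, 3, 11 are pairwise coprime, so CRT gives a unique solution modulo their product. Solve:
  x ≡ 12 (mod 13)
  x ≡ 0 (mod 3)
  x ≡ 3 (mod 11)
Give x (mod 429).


Moduli 13, 3, 11 are pairwise coprime; by CRT there is a unique solution modulo M = 13 · 3 · 11 = 429.
Solve pairwise, accumulating the modulus:
  Start with x ≡ 12 (mod 13).
  Combine with x ≡ 0 (mod 3): since gcd(13, 3) = 1, we get a unique residue mod 39.
    Write x = 12 + 13·t and substitute into x ≡ 0 (mod 3): 13·t ≡ 0 − 12 = -12 (mod 3).
    Reduce coefficients mod 3: 1·t ≡ 0 (mod 3).
    So t ≡ 0 (mod 3).
    Then x = 12 + 13·0 = 12, valid modulo lcm(13, 3) = 39: x ≡ 12 (mod 39).
  Combine with x ≡ 3 (mod 11): since gcd(39, 11) = 1, we get a unique residue mod 429.
    Write x = 12 + 39·t and substitute into x ≡ 3 (mod 11): 39·t ≡ 3 − 12 = -9 (mod 11).
    Reduce coefficients mod 11: 6·t ≡ 2 (mod 11).
    The inverse of 6 mod 11 is 2 (since 6·2 = 12 = 1·11 + 1), so t ≡ 2·2 = 4 ≡ 4 (mod 11).
    Then x = 12 + 39·4 = 168, valid modulo lcm(39, 11) = 429: x ≡ 168 (mod 429).
Verify: 168 mod 13 = 12 ✓, 168 mod 3 = 0 ✓, 168 mod 11 = 3 ✓.

x ≡ 168 (mod 429).


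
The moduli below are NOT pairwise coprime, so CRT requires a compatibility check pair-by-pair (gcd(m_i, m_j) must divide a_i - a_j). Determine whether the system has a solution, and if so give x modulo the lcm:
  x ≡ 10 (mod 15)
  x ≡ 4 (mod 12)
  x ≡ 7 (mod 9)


Moduli 15, 12, 9 are not pairwise coprime, so CRT works modulo lcm(m_i) when all pairwise compatibility conditions hold.
Pairwise compatibility: gcd(m_i, m_j) must divide a_i - a_j for every pair.
Merge one congruence at a time:
  Start: x ≡ 10 (mod 15).
  Combine with x ≡ 4 (mod 12): gcd(15, 12) = 3; 4 - 10 = -6, which IS divisible by 3, so compatible.
    Write x = 10 + 15·t and substitute into x ≡ 4 (mod 12): 15·t ≡ 4 − 10 = -6 (mod 12).
    Divide the congruence (and modulus) by g = 3: 5·t ≡ -2 (mod 4).
    Reduce coefficients mod 4: 1·t ≡ 2 (mod 4).
    So t ≡ 2 (mod 4).
    Then x = 10 + 15·2 = 40, valid modulo lcm(15, 12) = 60: x ≡ 40 (mod 60).
  Combine with x ≡ 7 (mod 9): gcd(60, 9) = 3; 7 - 40 = -33, which IS divisible by 3, so compatible.
    Write x = 40 + 60·t and substitute into x ≡ 7 (mod 9): 60·t ≡ 7 − 40 = -33 (mod 9).
    Divide the congruence (and modulus) by g = 3: 20·t ≡ -11 (mod 3).
    Reduce coefficients mod 3: 2·t ≡ 1 (mod 3).
    The inverse of 2 mod 3 is 2 (since 2·2 = 4 = 1·3 + 1), so t ≡ 2·1 = 2 ≡ 2 (mod 3).
    Then x = 40 + 60·2 = 160, valid modulo lcm(60, 9) = 180: x ≡ 160 (mod 180).
Verify: 160 mod 15 = 10, 160 mod 12 = 4, 160 mod 9 = 7.

x ≡ 160 (mod 180).


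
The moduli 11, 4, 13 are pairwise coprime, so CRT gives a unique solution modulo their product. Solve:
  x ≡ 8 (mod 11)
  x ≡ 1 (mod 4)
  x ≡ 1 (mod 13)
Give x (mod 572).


Moduli 11, 4, 13 are pairwise coprime; by CRT there is a unique solution modulo M = 11 · 4 · 13 = 572.
Solve pairwise, accumulating the modulus:
  Start with x ≡ 8 (mod 11).
  Combine with x ≡ 1 (mod 4): since gcd(11, 4) = 1, we get a unique residue mod 44.
    Write x = 8 + 11·t and substitute into x ≡ 1 (mod 4): 11·t ≡ 1 − 8 = -7 (mod 4).
    Reduce coefficients mod 4: 3·t ≡ 1 (mod 4).
    The inverse of 3 mod 4 is 3 (since 3·3 = 9 = 2·4 + 1), so t ≡ 3·1 = 3 ≡ 3 (mod 4).
    Then x = 8 + 11·3 = 41, valid modulo lcm(11, 4) = 44: x ≡ 41 (mod 44).
  Combine with x ≡ 1 (mod 13): since gcd(44, 13) = 1, we get a unique residue mod 572.
    Write x = 41 + 44·t and substitute into x ≡ 1 (mod 13): 44·t ≡ 1 − 41 = -40 (mod 13).
    Reduce coefficients mod 13: 5·t ≡ 12 (mod 13).
    The inverse of 5 mod 13 is 8 (since 5·8 = 40 = 3·13 + 1), so t ≡ 8·12 = 96 ≡ 5 (mod 13).
    Then x = 41 + 44·5 = 261, valid modulo lcm(44, 13) = 572: x ≡ 261 (mod 572).
Verify: 261 mod 11 = 8 ✓, 261 mod 4 = 1 ✓, 261 mod 13 = 1 ✓.

x ≡ 261 (mod 572).


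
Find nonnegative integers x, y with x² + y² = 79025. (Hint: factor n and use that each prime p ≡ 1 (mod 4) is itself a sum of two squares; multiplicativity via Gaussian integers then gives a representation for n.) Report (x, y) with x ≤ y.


Step 1: Factor n = 79025 = 5^2 · 29 · 109.
Step 2: Check the mod-4 condition on each prime factor: 5 ≡ 1 (mod 4), exponent 2; 29 ≡ 1 (mod 4), exponent 1; 109 ≡ 1 (mod 4), exponent 1.
All primes ≡ 3 (mod 4) appear to even exponent (or don't appear), so by the two-squares theorem n IS expressible as a sum of two squares.
Step 3: Build a representation. Group n = k² · m with k = 5 and m = 29 · 109 = 3161 (a product of primes ≡ 1 (mod 4)); a representation of m scales to one of n via (k·x)² + (k·y)² = k²(x² + y²). Each prime p ≡ 1 (mod 4) is itself a sum of two squares; find a² by testing p − a² for a perfect square:
  29: 29 − 1² = 28, 29 − 2² = 25 = 5² ⇒ 29 = 2² + 5².
  109: 109 − 1² = 108, 109 − 2² = 105, 109 − 3² = 100 = 10² ⇒ 109 = 3² + 10².
  Combine using the Brahmagupta–Fibonacci identity (a² + b²)(c² + d²) = (ac − bd)² + (ad + bc)² = (ac + bd)² + (ad − bc)²:
  29 · 109 = 3161: from (2² + 5²)(3² + 10²), take (2·3 − 5·10, 2·10 + 5·3) = (6 − 50, 20 + 15) = (-44, 35); dropping signs (only squares matter) gives (44, 35); check 44² + 35² = 1936 + 1225 = 3161 ✓.
  Scale by k = 5: (5·44, 5·35) = (220, 175).
Step 4: Order so x ≤ y and verify: 175² + 220² = 30625 + 48400 = 79025 = n. ✓

n = 79025 = 175² + 220² (one valid representation with x ≤ y).


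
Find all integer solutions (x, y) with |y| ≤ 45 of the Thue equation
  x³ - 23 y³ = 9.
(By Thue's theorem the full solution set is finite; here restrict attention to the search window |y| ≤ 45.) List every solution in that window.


The equation is x³ - 23y³ = 9. For fixed y, x³ = 23·y³ + 9, so a solution requires the RHS to be a perfect cube.
Strategy: iterate y from -45 to 45, compute RHS = 23·y³ + 9, and check whether it is a (positive or negative) perfect cube.
Check small values of y:
  y = 0: RHS = 9 is not a perfect cube.
  y = 1: RHS = 32 is not a perfect cube.
  y = -1: RHS = -14 is not a perfect cube.
  y = 2: RHS = 193 is not a perfect cube.
  y = -2: RHS = -175 is not a perfect cube.
  y = 3: RHS = 630 is not a perfect cube.
  y = -3: RHS = -612 is not a perfect cube.
Continuing the search up to |y| = 45 finds no solutions either.
No (x, y) in the scanned range satisfies the equation.

No integer solutions with |y| ≤ 45.


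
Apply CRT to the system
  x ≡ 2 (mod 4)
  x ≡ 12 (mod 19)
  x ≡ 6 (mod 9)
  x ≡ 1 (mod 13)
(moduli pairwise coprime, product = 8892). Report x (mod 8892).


Product of moduli M = 4 · 19 · 9 · 13 = 8892.
Merge one congruence at a time:
  Start: x ≡ 2 (mod 4).
  Combine with x ≡ 12 (mod 19); new modulus lcm = 76.
    Write x = 2 + 4·t and substitute into x ≡ 12 (mod 19): 4·t ≡ 12 − 2 = 10 (mod 19).
    The inverse of 4 mod 19 is 5 (since 4·5 = 20 = 1·19 + 1), so t ≡ 5·10 = 50 ≡ 12 (mod 19).
    Then x = 2 + 4·12 = 50, valid modulo lcm(4, 19) = 76: x ≡ 50 (mod 76).
  Combine with x ≡ 6 (mod 9); new modulus lcm = 684.
    Write x = 50 + 76·t and substitute into x ≡ 6 (mod 9): 76·t ≡ 6 − 50 = -44 (mod 9).
    Reduce coefficients mod 9: 4·t ≡ 1 (mod 9).
    The inverse of 4 mod 9 is 7 (since 4·7 = 28 = 3·9 + 1), so t ≡ 7·1 = 7 ≡ 7 (mod 9).
    Then x = 50 + 76·7 = 582, valid modulo lcm(76, 9) = 684: x ≡ 582 (mod 684).
  Combine with x ≡ 1 (mod 13); new modulus lcm = 8892.
    Write x = 582 + 684·t and substitute into x ≡ 1 (mod 13): 684·t ≡ 1 − 582 = -581 (mod 13).
    Reduce coefficients mod 13: 8·t ≡ 4 (mod 13).
    The inverse of 8 mod 13 is 5 (since 8·5 = 40 = 3·13 + 1), so t ≡ 5·4 = 20 ≡ 7 (mod 13).
    Then x = 582 + 684·7 = 5370, valid modulo lcm(684, 13) = 8892: x ≡ 5370 (mod 8892).
Verify against each original: 5370 mod 4 = 2, 5370 mod 19 = 12, 5370 mod 9 = 6, 5370 mod 13 = 1.

x ≡ 5370 (mod 8892).


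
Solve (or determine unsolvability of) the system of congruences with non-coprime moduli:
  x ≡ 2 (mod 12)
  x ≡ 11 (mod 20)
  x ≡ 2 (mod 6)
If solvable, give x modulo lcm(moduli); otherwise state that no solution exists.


Moduli 12, 20, 6 are not pairwise coprime, so CRT works modulo lcm(m_i) when all pairwise compatibility conditions hold.
Pairwise compatibility: gcd(m_i, m_j) must divide a_i - a_j for every pair.
Merge one congruence at a time:
  Start: x ≡ 2 (mod 12).
  Combine with x ≡ 11 (mod 20): gcd(12, 20) = 4, and 11 - 2 = 9 is NOT divisible by 4.
    ⇒ system is inconsistent (no integer solution).

No solution (the system is inconsistent).


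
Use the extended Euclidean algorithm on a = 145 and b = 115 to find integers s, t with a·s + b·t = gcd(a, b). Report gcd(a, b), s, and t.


Euclidean algorithm on (145, 115) — divide until remainder is 0:
  145 = 1 · 115 + 30
  115 = 3 · 30 + 25
  30 = 1 · 25 + 5
  25 = 5 · 5 + 0
gcd(145, 115) = 5.
Track Bezout coefficients alongside the remainders: start with r₀ = 145 = a·1 + b·0 (s = 1, t = 0) and r₁ = 115 = a·0 + b·1 (s = 0, t = 1); each new remainder r_{k+1} = r_{k-1} − q_k·r_k inherits s_{k+1} = s_{k-1} − q_k·s_k, t_{k+1} = t_{k-1} − q_k·t_k, so r_k = a·s_k + b·t_k at every step:
  q = 1: r = 30, s = 1 − 1·0 = 1, t = 0 − 1·1 = -1  (check: 145·1 + 115·(-1) = 30)
  q = 3: r = 25, s = 0 − 3·1 = -3, t = 1 − 3·(-1) = 4  (check: 145·(-3) + 115·4 = 25)
  q = 1: r = 5, s = 1 − 1·(-3) = 4, t = -1 − 1·4 = -5  (check: 145·4 + 115·(-5) = 5)
The row with r = 5 (the gcd) gives the Bezout coefficients s = 4, t = -5.
Result: 145 · (4) + 115 · (-5) = 5.

gcd(145, 115) = 5; s = 4, t = -5 (check: 145·4 + 115·(-5) = 5).


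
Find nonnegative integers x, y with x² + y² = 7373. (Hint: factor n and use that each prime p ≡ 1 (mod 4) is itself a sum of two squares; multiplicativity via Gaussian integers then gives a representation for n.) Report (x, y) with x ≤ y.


Step 1: Factor n = 7373 = 73 · 101.
Step 2: Check the mod-4 condition on each prime factor: 73 ≡ 1 (mod 4), exponent 1; 101 ≡ 1 (mod 4), exponent 1.
All primes ≡ 3 (mod 4) appear to even exponent (or don't appear), so by the two-squares theorem n IS expressible as a sum of two squares.
Step 3: Build a representation. Here n = 73 · 101 is a product of primes ≡ 1 (mod 4). Each prime p ≡ 1 (mod 4) is itself a sum of two squares; find a² by testing p − a² for a perfect square:
  73: 73 − 1² = 72, 73 − 2² = 69, 73 − 3² = 64 = 8² ⇒ 73 = 3² + 8².
  101: 101 − 1² = 100 = 10² ⇒ 101 = 1² + 10².
  Combine using the Brahmagupta–Fibonacci identity (a² + b²)(c² + d²) = (ac − bd)² + (ad + bc)² = (ac + bd)² + (ad − bc)²:
  73 · 101 = 7373: from (3² + 8²)(1² + 10²), take (3·1 − 8·10, 3·10 + 8·1) = (3 − 80, 30 + 8) = (-77, 38); dropping signs (only squares matter) gives (77, 38); check 77² + 38² = 5929 + 1444 = 7373 ✓.
Step 4: Order so x ≤ y and verify: 38² + 77² = 1444 + 5929 = 7373 = n. ✓

n = 7373 = 38² + 77² (one valid representation with x ≤ y).


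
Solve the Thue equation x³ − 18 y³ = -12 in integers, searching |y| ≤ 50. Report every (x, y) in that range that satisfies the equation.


The equation is x³ - 18y³ = -12. For fixed y, x³ = 18·y³ − 12, so a solution requires the RHS to be a perfect cube.
Strategy: iterate y from -50 to 50, compute RHS = 18·y³ − 12, and check whether it is a (positive or negative) perfect cube.
Check small values of y:
  y = 0: RHS = -12 is not a perfect cube.
  y = 1: RHS = 6 is not a perfect cube.
  y = -1: RHS = -30 is not a perfect cube.
  y = 2: RHS = 132 is not a perfect cube.
  y = -2: RHS = -156 is not a perfect cube.
  y = 3: RHS = 474 is not a perfect cube.
  y = -3: RHS = -498 is not a perfect cube.
Continuing the search up to |y| = 50 finds no solutions either.
No (x, y) in the scanned range satisfies the equation.

No integer solutions with |y| ≤ 50.
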